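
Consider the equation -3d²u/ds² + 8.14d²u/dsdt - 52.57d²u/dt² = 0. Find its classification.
Elliptic. (A = -3, B = 8.14, C = -52.57 gives B² - 4AC = -564.5804.)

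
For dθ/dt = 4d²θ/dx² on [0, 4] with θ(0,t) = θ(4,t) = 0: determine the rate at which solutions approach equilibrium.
Eigenvalues: λₙ = 4n²π²/4².
First three modes:
  n=1: λ₁ = 4π²/4² ≈ 2.467
  n=2: λ₂ = 16π²/4² ≈ 9.87 (4× faster decay)
  n=3: λ₃ = 36π²/4² ≈ 22.207 (9× faster decay)
As t → ∞, higher modes decay exponentially faster. The n=1 mode dominates: θ ~ c₁ sin(πx/4) e^{-λ₁t}.
Decay rate: λ₁ = 4π²/4² ≈ 2.467.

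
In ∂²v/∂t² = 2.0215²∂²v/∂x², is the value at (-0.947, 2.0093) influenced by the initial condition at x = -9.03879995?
No. The domain of dependence is [-5.00879995, 3.11479995], and -9.03879995 is outside this interval.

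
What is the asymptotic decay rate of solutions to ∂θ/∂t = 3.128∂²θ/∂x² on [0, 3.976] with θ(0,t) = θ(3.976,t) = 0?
Eigenvalues: λₙ = 3.128n²π²/3.976².
First three modes:
  n=1: λ₁ = 3.128π²/3.976² ≈ 1.953
  n=2: λ₂ = 12.512π²/3.976² ≈ 7.811 (4× faster decay)
  n=3: λ₃ = 28.152π²/3.976² ≈ 17.576 (9× faster decay)
As t → ∞, higher modes decay exponentially faster. The n=1 mode dominates: θ ~ c₁ sin(πx/3.976) e^{-λ₁t}.
Decay rate: λ₁ = 3.128π²/3.976² ≈ 1.953.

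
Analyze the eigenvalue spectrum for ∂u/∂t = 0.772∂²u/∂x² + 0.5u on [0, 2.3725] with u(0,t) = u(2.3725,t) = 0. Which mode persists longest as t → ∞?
Eigenvalues: λₙ = 0.772n²π²/2.3725² - 0.5.
First three modes:
  n=1: λ₁ = 0.772π²/2.3725² - 0.5 ≈ 0.854
  n=2: λ₂ = 3.088π²/2.3725² - 0.5 ≈ 4.915
  n=3: λ₃ = 6.948π²/2.3725² - 0.5 ≈ 11.683
Since 0.772π²/2.3725² ≈ 1.354 > 0.5, all λₙ > 0.
The n=1 mode decays slowest → dominates as t → ∞.
Asymptotic: u ~ c₁ sin(πx/2.3725) e^{-λ₁t} with decay rate λ₁ ≈ 0.854.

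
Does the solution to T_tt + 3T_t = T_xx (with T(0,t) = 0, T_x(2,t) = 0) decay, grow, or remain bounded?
T → 0. Damping (γ=3) dissipates energy; oscillations decay exponentially.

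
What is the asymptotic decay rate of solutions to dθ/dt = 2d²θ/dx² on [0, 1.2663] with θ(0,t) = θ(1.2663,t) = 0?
Eigenvalues: λₙ = 2n²π²/1.2663².
First three modes:
  n=1: λ₁ = 2π²/1.2663² ≈ 12.31
  n=2: λ₂ = 8π²/1.2663² ≈ 49.24 (4× faster decay)
  n=3: λ₃ = 18π²/1.2663² ≈ 110.79 (9× faster decay)
As t → ∞, higher modes decay exponentially faster. The n=1 mode dominates: θ ~ c₁ sin(πx/1.2663) e^{-λ₁t}.
Decay rate: λ₁ = 2π²/1.2663² ≈ 12.31.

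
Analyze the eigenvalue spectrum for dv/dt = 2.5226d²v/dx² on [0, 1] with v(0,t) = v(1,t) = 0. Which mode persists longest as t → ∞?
Eigenvalues: λₙ = 2.5226n²π².
First three modes:
  n=1: λ₁ = 2.5226π² ≈ 24.897
  n=2: λ₂ = 10.0904π² ≈ 99.588 (4× faster decay)
  n=3: λ₃ = 22.7034π² ≈ 224.074 (9× faster decay)
As t → ∞, higher modes decay exponentially faster. The n=1 mode dominates: v ~ c₁ sin(πx) e^{-λ₁t}.
Decay rate: λ₁ = 2.5226π² ≈ 24.897.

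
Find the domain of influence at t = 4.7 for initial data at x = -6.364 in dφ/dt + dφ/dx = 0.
At x = -1.664. The characteristic carries data from (-6.364, 0) to (-1.664, 4.7).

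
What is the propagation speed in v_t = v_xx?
Infinite. The heat equation is parabolic, not hyperbolic, so disturbances propagate instantly.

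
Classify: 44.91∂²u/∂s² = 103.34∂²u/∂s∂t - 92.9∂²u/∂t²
Rewriting in standard form: 44.91∂²u/∂s² - 103.34∂²u/∂s∂t + 92.9∂²u/∂t² = 0. Elliptic (discriminant = -6009.4004).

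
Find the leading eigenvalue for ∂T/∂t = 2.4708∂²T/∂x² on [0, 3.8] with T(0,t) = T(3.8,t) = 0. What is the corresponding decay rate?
Eigenvalues: λₙ = 2.4708n²π²/3.8².
First three modes:
  n=1: λ₁ = 2.4708π²/3.8² ≈ 1.689
  n=2: λ₂ = 9.8832π²/3.8² ≈ 6.755 (4× faster decay)
  n=3: λ₃ = 22.2372π²/3.8² ≈ 15.199 (9× faster decay)
As t → ∞, higher modes decay exponentially faster. The n=1 mode dominates: T ~ c₁ sin(πx/3.8) e^{-λ₁t}.
Decay rate: λ₁ = 2.4708π²/3.8² ≈ 1.689.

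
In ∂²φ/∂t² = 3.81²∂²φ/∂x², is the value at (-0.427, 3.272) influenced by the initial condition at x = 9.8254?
Yes. The domain of dependence is [-12.89332, 12.03932], and 9.8254 ∈ [-12.89332, 12.03932].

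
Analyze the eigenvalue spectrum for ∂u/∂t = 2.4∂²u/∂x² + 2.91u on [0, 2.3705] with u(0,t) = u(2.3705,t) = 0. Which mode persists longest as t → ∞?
Eigenvalues: λₙ = 2.4n²π²/2.3705² - 2.91.
First three modes:
  n=1: λ₁ = 2.4π²/2.3705² - 2.91 ≈ 1.305
  n=2: λ₂ = 9.6π²/2.3705² - 2.91 ≈ 13.951
  n=3: λ₃ = 21.6π²/2.3705² - 2.91 ≈ 35.028
Since 2.4π²/2.3705² ≈ 4.215 > 2.91, all λₙ > 0.
The n=1 mode decays slowest → dominates as t → ∞.
Asymptotic: u ~ c₁ sin(πx/2.3705) e^{-λ₁t} with decay rate λ₁ ≈ 1.305.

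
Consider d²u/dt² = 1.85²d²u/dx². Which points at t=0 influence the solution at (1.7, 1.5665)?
Domain of dependence: [-1.198025, 4.598025]. Signals travel at speed 1.85, so data within |x - 1.7| ≤ 1.85·1.5665 = 2.898025 can reach the point.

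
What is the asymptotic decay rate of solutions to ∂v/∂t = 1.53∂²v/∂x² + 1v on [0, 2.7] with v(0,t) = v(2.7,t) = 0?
Eigenvalues: λₙ = 1.53n²π²/2.7² - 1.
First three modes:
  n=1: λ₁ = 1.53π²/2.7² - 1 ≈ 1.071
  n=2: λ₂ = 6.12π²/2.7² - 1 ≈ 7.286
  n=3: λ₃ = 13.77π²/2.7² - 1 ≈ 17.643
Since 1.53π²/2.7² ≈ 2.071 > 1, all λₙ > 0.
The n=1 mode decays slowest → dominates as t → ∞.
Asymptotic: v ~ c₁ sin(πx/2.7) e^{-λ₁t} with decay rate λ₁ ≈ 1.071.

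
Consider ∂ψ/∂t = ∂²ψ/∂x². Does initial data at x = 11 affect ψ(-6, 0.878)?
Yes, for any finite x. The heat equation has infinite propagation speed, so all initial data affects all points at any t > 0.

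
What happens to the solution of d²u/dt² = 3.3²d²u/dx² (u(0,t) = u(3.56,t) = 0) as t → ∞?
u oscillates (no decay). Energy is conserved; the solution oscillates indefinitely as standing waves.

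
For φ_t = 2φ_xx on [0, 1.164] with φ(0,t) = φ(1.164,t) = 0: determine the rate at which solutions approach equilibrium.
Eigenvalues: λₙ = 2n²π²/1.164².
First three modes:
  n=1: λ₁ = 2π²/1.164² ≈ 14.569
  n=2: λ₂ = 8π²/1.164² ≈ 58.275 (4× faster decay)
  n=3: λ₃ = 18π²/1.164² ≈ 131.119 (9× faster decay)
As t → ∞, higher modes decay exponentially faster. The n=1 mode dominates: φ ~ c₁ sin(πx/1.164) e^{-λ₁t}.
Decay rate: λ₁ = 2π²/1.164² ≈ 14.569.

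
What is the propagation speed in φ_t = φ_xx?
Infinite. The heat equation is parabolic, not hyperbolic, so disturbances propagate instantly.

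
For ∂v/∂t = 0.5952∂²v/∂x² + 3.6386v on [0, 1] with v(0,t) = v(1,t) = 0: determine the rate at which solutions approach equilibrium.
Eigenvalues: λₙ = 0.5952n²π²/1² - 3.6386.
First three modes:
  n=1: λ₁ = 0.5952π² - 3.6386 ≈ 2.236
  n=2: λ₂ = 2.3808π² - 3.6386 ≈ 19.859
  n=3: λ₃ = 5.3568π² - 3.6386 ≈ 49.231
Since 0.5952π² ≈ 5.874 > 3.6386, all λₙ > 0.
The n=1 mode decays slowest → dominates as t → ∞.
Asymptotic: v ~ c₁ sin(πx/1) e^{-λ₁t} with decay rate λ₁ ≈ 2.236.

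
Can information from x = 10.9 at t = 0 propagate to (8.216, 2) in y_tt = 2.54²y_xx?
Yes. The domain of dependence is [3.136, 13.296], and 10.9 ∈ [3.136, 13.296].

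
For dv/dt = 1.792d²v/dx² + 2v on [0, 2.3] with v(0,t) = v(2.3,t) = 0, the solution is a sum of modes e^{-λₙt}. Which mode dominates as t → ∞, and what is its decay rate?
Eigenvalues: λₙ = 1.792n²π²/2.3² - 2.
First three modes:
  n=1: λ₁ = 1.792π²/2.3² - 2 ≈ 1.343
  n=2: λ₂ = 7.168π²/2.3² - 2 ≈ 11.373
  n=3: λ₃ = 16.128π²/2.3² - 2 ≈ 28.09
Since 1.792π²/2.3² ≈ 3.343 > 2, all λₙ > 0.
The n=1 mode decays slowest → dominates as t → ∞.
Asymptotic: v ~ c₁ sin(πx/2.3) e^{-λ₁t} with decay rate λ₁ ≈ 1.343.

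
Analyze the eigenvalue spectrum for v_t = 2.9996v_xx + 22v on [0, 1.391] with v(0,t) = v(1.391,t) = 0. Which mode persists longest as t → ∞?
Eigenvalues: λₙ = 2.9996n²π²/1.391² - 22.
First three modes:
  n=1: λ₁ = 2.9996π²/1.391² - 22 ≈ -6.699
  n=2: λ₂ = 11.9984π²/1.391² - 22 ≈ 39.202
  n=3: λ₃ = 26.9964π²/1.391² - 22 ≈ 115.706
Since 2.9996π²/1.391² ≈ 15.301 < 22, λ₁ < 0.
The n=1 mode grows fastest (−λₙ is largest for n=1) → dominates.
Asymptotic: v ~ c₁ sin(πx/1.391) e^{6.699t} (exponential growth at rate −λ₁ ≈ 6.699).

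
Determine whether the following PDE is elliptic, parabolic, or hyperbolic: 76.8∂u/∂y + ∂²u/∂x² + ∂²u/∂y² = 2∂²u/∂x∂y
Rewriting in standard form: ∂²u/∂x² - 2∂²u/∂x∂y + ∂²u/∂y² + 76.8∂u/∂y = 0. Coefficients: A = 1, B = -2, C = 1. B² - 4AC = 0, which is zero, so the equation is parabolic.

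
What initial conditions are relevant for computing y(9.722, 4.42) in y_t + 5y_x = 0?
A single point: x = -12.378. The characteristic through (9.722, 4.42) is x - 5t = const, so x = 9.722 - 5·4.42 = -12.378.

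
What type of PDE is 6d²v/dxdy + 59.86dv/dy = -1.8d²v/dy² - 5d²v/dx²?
Rewriting in standard form: 5d²v/dx² + 6d²v/dxdy + 1.8d²v/dy² + 59.86dv/dy = 0. With A = 5, B = 6, C = 1.8, the discriminant is 0. This is a parabolic PDE.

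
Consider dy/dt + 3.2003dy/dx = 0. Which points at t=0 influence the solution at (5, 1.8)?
A single point: x = -0.76054. The characteristic through (5, 1.8) is x - 3.2003t = const, so x = 5 - 3.2003·1.8 = -0.76054.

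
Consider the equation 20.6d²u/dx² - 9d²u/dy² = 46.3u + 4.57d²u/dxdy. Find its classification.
Rewriting in standard form: 20.6d²u/dx² - 4.57d²u/dxdy - 9d²u/dy² - 46.3u = 0. Hyperbolic. (A = 20.6, B = -4.57, C = -9 gives B² - 4AC = 762.4849.)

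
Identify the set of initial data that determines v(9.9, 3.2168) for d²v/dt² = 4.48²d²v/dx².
Domain of dependence: [-4.511264, 24.311264]. Signals travel at speed 4.48, so data within |x - 9.9| ≤ 4.48·3.2168 = 14.411264 can reach the point.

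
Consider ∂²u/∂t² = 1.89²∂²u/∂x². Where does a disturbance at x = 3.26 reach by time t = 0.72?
Domain of influence: [1.8992, 4.6208]. Data at x = 3.26 spreads outward at speed 1.89.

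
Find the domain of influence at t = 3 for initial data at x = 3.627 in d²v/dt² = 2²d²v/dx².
Domain of influence: [-2.373, 9.627]. Data at x = 3.627 spreads outward at speed 2.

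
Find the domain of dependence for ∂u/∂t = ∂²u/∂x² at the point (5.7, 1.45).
The entire real line. The heat equation has infinite propagation speed: any initial disturbance instantly affects all points (though exponentially small far away).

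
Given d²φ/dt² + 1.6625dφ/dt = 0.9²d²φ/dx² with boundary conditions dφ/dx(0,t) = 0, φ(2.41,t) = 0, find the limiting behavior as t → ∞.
φ → 0. Damping (γ=1.6625) dissipates energy; oscillations decay exponentially.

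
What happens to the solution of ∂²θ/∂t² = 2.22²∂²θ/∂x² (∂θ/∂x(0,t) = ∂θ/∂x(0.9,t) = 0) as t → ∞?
θ oscillates about a mean that drifts linearly in t (generically unbounded; no decay). There is no damping, so the nonconstant modes persist as standing waves (energy conserved, no decay). But with Neumann conditions at both ends the constant mode has eigenvalue 0: the spatial mean M(t) of θ satisfies M'' = 0, so M(t) = M(0) + M'(0)·t. Unless the initial velocity has zero mean (∫θ_t(x,0)dx = 0), the solution grows linearly in t (unbounded, though not exponentially); if it does have zero mean, the solution stays bounded and simply oscillates.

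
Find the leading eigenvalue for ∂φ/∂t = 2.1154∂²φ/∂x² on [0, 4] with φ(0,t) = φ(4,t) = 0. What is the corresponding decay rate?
Eigenvalues: λₙ = 2.1154n²π²/4².
First three modes:
  n=1: λ₁ = 2.1154π²/4² ≈ 1.305
  n=2: λ₂ = 8.4616π²/4² ≈ 5.22 (4× faster decay)
  n=3: λ₃ = 19.0386π²/4² ≈ 11.744 (9× faster decay)
As t → ∞, higher modes decay exponentially faster. The n=1 mode dominates: φ ~ c₁ sin(πx/4) e^{-λ₁t}.
Decay rate: λ₁ = 2.1154π²/4² ≈ 1.305.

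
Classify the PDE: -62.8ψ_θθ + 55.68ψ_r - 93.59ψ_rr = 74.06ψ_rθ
Rewriting in standard form: -93.59ψ_rr - 74.06ψ_rθ - 62.8ψ_θθ + 55.68ψ_r = 0. A = -93.59, B = -74.06, C = -62.8. Discriminant B² - 4AC = -18024.9244. Since -18024.9244 < 0, elliptic.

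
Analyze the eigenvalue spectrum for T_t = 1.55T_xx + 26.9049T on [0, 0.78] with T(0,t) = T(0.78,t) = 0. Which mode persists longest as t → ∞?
Eigenvalues: λₙ = 1.55n²π²/0.78² - 26.9049.
First three modes:
  n=1: λ₁ = 1.55π²/0.78² - 26.9049 ≈ -1.76
  n=2: λ₂ = 6.2π²/0.78² - 26.9049 ≈ 73.673
  n=3: λ₃ = 13.95π²/0.78² - 26.9049 ≈ 199.395
Since 1.55π²/0.78² ≈ 25.144 < 26.9049, λ₁ < 0.
The n=1 mode grows fastest (−λₙ is largest for n=1) → dominates.
Asymptotic: T ~ c₁ sin(πx/0.78) e^{1.76t} (exponential growth at rate −λ₁ ≈ 1.76).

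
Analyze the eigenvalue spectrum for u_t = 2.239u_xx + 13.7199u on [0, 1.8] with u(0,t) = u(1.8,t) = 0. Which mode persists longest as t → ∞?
Eigenvalues: λₙ = 2.239n²π²/1.8² - 13.7199.
First three modes:
  n=1: λ₁ = 2.239π²/1.8² - 13.7199 ≈ -6.9
  n=2: λ₂ = 8.956π²/1.8² - 13.7199 ≈ 13.562
  n=3: λ₃ = 20.151π²/1.8² - 13.7199 ≈ 47.664
Since 2.239π²/1.8² ≈ 6.82 < 13.7199, λ₁ < 0.
The n=1 mode grows fastest (−λₙ is largest for n=1) → dominates.
Asymptotic: u ~ c₁ sin(πx/1.8) e^{6.9t} (exponential growth at rate −λ₁ ≈ 6.9).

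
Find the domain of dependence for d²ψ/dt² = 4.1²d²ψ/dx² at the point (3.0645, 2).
Domain of dependence: [-5.1355, 11.2645]. Signals travel at speed 4.1, so data within |x - 3.0645| ≤ 4.1·2 = 8.2 can reach the point.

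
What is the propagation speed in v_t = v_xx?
Infinite. The heat equation is parabolic, not hyperbolic, so disturbances propagate instantly.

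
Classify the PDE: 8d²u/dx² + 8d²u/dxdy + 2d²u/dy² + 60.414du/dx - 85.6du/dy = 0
A = 8, B = 8, C = 2. Discriminant B² - 4AC = 0. Since 0 = 0, parabolic.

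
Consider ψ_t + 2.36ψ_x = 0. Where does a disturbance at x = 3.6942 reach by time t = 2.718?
At x = 10.10868. The characteristic carries data from (3.6942, 0) to (10.10868, 2.718).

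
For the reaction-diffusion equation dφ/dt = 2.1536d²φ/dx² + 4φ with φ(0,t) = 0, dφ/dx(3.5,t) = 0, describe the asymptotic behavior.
φ grows unboundedly. Reaction dominates diffusion (r=4 > κπ²/(4L²)≈0.43); solution grows exponentially.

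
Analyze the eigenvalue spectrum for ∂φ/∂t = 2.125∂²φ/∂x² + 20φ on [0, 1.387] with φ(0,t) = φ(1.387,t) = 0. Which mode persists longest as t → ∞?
Eigenvalues: λₙ = 2.125n²π²/1.387² - 20.
First three modes:
  n=1: λ₁ = 2.125π²/1.387² - 20 ≈ -9.098
  n=2: λ₂ = 8.5π²/1.387² - 20 ≈ 23.608
  n=3: λ₃ = 19.125π²/1.387² - 20 ≈ 78.118
Since 2.125π²/1.387² ≈ 10.902 < 20, λ₁ < 0.
The n=1 mode grows fastest (−λₙ is largest for n=1) → dominates.
Asymptotic: φ ~ c₁ sin(πx/1.387) e^{9.098t} (exponential growth at rate −λ₁ ≈ 9.098).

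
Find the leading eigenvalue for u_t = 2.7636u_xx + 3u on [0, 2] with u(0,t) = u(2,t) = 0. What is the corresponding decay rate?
Eigenvalues: λₙ = 2.7636n²π²/2² - 3.
First three modes:
  n=1: λ₁ = 2.7636π²/2² - 3 ≈ 3.819
  n=2: λ₂ = 11.0544π²/2² - 3 ≈ 24.276
  n=3: λ₃ = 24.8724π²/2² - 3 ≈ 58.37
Since 2.7636π²/2² ≈ 6.819 > 3, all λₙ > 0.
The n=1 mode decays slowest → dominates as t → ∞.
Asymptotic: u ~ c₁ sin(πx/2) e^{-λ₁t} with decay rate λ₁ ≈ 3.819.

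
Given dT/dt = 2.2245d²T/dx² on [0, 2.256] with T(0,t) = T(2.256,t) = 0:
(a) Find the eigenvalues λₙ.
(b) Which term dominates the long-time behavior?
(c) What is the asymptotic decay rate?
Eigenvalues: λₙ = 2.2245n²π²/2.256².
First three modes:
  n=1: λ₁ = 2.2245π²/2.256² ≈ 4.314
  n=2: λ₂ = 8.898π²/2.256² ≈ 17.255 (4× faster decay)
  n=3: λ₃ = 20.0205π²/2.256² ≈ 38.824 (9× faster decay)
As t → ∞, higher modes decay exponentially faster. The n=1 mode dominates: T ~ c₁ sin(πx/2.256) e^{-λ₁t}.
Decay rate: λ₁ = 2.2245π²/2.256² ≈ 4.314.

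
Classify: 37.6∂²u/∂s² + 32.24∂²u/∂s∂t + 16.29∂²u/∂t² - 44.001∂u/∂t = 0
Elliptic (discriminant = -1410.5984).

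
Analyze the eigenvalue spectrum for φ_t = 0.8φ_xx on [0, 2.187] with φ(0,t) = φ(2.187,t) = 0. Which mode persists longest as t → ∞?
Eigenvalues: λₙ = 0.8n²π²/2.187².
First three modes:
  n=1: λ₁ = 0.8π²/2.187² ≈ 1.651
  n=2: λ₂ = 3.2π²/2.187² ≈ 6.603 (4× faster decay)
  n=3: λ₃ = 7.2π²/2.187² ≈ 14.857 (9× faster decay)
As t → ∞, higher modes decay exponentially faster. The n=1 mode dominates: φ ~ c₁ sin(πx/2.187) e^{-λ₁t}.
Decay rate: λ₁ = 0.8π²/2.187² ≈ 1.651.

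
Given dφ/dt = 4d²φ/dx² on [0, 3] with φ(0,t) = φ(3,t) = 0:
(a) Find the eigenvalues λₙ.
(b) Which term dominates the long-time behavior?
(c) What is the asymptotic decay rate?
Eigenvalues: λₙ = 4n²π²/3².
First three modes:
  n=1: λ₁ = 4π²/3² ≈ 4.386
  n=2: λ₂ = 16π²/3² ≈ 17.546 (4× faster decay)
  n=3: λ₃ = 36π²/3² ≈ 39.478 (9× faster decay)
As t → ∞, higher modes decay exponentially faster. The n=1 mode dominates: φ ~ c₁ sin(πx/3) e^{-λ₁t}.
Decay rate: λ₁ = 4π²/3² ≈ 4.386.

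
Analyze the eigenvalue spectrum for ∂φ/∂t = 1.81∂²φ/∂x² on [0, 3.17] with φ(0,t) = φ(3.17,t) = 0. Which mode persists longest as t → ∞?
Eigenvalues: λₙ = 1.81n²π²/3.17².
First three modes:
  n=1: λ₁ = 1.81π²/3.17² ≈ 1.778
  n=2: λ₂ = 7.24π²/3.17² ≈ 7.111 (4× faster decay)
  n=3: λ₃ = 16.29π²/3.17² ≈ 15.999 (9× faster decay)
As t → ∞, higher modes decay exponentially faster. The n=1 mode dominates: φ ~ c₁ sin(πx/3.17) e^{-λ₁t}.
Decay rate: λ₁ = 1.81π²/3.17² ≈ 1.778.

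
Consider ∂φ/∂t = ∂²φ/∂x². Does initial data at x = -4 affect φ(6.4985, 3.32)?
Yes, for any finite x. The heat equation has infinite propagation speed, so all initial data affects all points at any t > 0.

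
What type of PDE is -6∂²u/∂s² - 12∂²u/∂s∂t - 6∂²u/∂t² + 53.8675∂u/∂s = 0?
With A = -6, B = -12, C = -6, the discriminant is 0. This is a parabolic PDE.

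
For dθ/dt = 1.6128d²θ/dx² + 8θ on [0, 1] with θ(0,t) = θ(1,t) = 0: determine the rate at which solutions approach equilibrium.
Eigenvalues: λₙ = 1.6128n²π²/1² - 8.
First three modes:
  n=1: λ₁ = 1.6128π² - 8 ≈ 7.918
  n=2: λ₂ = 6.4512π² - 8 ≈ 55.671
  n=3: λ₃ = 14.5152π² - 8 ≈ 135.259
Since 1.6128π² ≈ 15.918 > 8, all λₙ > 0.
The n=1 mode decays slowest → dominates as t → ∞.
Asymptotic: θ ~ c₁ sin(πx/1) e^{-λ₁t} with decay rate λ₁ ≈ 7.918.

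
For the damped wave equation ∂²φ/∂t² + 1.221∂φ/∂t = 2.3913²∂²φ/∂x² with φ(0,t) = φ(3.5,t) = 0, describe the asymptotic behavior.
φ → 0. Damping (γ=1.221) dissipates energy; oscillations decay exponentially.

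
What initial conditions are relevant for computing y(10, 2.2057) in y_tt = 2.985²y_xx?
Domain of dependence: [3.4159855, 16.5840145]. Signals travel at speed 2.985, so data within |x - 10| ≤ 2.985·2.2057 = 6.5840145 can reach the point.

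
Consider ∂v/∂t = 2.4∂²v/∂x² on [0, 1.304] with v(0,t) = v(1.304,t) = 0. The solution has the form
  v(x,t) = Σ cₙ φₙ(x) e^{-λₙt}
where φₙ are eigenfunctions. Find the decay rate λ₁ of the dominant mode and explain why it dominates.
Eigenvalues: λₙ = 2.4n²π²/1.304².
First three modes:
  n=1: λ₁ = 2.4π²/1.304² ≈ 13.93
  n=2: λ₂ = 9.6π²/1.304² ≈ 55.721 (4× faster decay)
  n=3: λ₃ = 21.6π²/1.304² ≈ 125.371 (9× faster decay)
As t → ∞, higher modes decay exponentially faster. The n=1 mode dominates: v ~ c₁ sin(πx/1.304) e^{-λ₁t}.
Decay rate: λ₁ = 2.4π²/1.304² ≈ 13.93.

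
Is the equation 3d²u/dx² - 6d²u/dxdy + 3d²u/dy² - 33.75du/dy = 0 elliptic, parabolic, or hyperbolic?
Computing B² - 4AC with A = 3, B = -6, C = 3: discriminant = 0 (zero). Answer: parabolic.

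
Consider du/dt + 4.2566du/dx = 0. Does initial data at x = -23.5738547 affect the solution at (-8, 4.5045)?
No. Only data at x = -27.1738547 affects (-8, 4.5045). Advection has one-way propagation along characteristics.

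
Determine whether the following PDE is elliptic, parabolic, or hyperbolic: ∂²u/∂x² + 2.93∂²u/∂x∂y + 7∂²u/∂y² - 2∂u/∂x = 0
Coefficients: A = 1, B = 2.93, C = 7. B² - 4AC = -19.4151, which is negative, so the equation is elliptic.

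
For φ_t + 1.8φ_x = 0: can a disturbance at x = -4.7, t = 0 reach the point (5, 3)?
No. Only data at x = -0.4 affects (5, 3). Advection has one-way propagation along characteristics.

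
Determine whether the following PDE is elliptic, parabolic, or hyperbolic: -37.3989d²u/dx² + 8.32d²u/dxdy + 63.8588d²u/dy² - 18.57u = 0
Coefficients: A = -37.3989, B = 8.32, C = 63.8588. B² - 4AC = 9622.21790128, which is positive, so the equation is hyperbolic.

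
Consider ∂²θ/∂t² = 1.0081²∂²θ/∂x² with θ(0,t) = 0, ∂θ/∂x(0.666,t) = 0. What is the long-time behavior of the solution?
As t → ∞, θ oscillates (no decay). Energy is conserved; the solution oscillates indefinitely as standing waves.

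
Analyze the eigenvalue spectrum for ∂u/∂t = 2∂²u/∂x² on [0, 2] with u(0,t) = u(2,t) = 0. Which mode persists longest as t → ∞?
Eigenvalues: λₙ = 2n²π²/2².
First three modes:
  n=1: λ₁ = 2π²/2² ≈ 4.935
  n=2: λ₂ = 8π²/2² ≈ 19.739 (4× faster decay)
  n=3: λ₃ = 18π²/2² ≈ 44.413 (9× faster decay)
As t → ∞, higher modes decay exponentially faster. The n=1 mode dominates: u ~ c₁ sin(πx/2) e^{-λ₁t}.
Decay rate: λ₁ = 2π²/2² ≈ 4.935.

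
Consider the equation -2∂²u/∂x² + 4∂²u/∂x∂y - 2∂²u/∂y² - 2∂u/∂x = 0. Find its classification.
Parabolic. (A = -2, B = 4, C = -2 gives B² - 4AC = 0.)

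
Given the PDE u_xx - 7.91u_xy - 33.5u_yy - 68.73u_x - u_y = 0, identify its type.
The second-order coefficients are A = 1, B = -7.91, C = -33.5. Since B² - 4AC = 196.5681 > 0, this is a hyperbolic PDE.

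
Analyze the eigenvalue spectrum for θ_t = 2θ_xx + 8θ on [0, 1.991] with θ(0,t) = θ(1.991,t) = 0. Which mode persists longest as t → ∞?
Eigenvalues: λₙ = 2n²π²/1.991² - 8.
First three modes:
  n=1: λ₁ = 2π²/1.991² - 8 ≈ -3.02
  n=2: λ₂ = 8π²/1.991² - 8 ≈ 11.918
  n=3: λ₃ = 18π²/1.991² - 8 ≈ 36.816
Since 2π²/1.991² ≈ 4.98 < 8, λ₁ < 0.
The n=1 mode grows fastest (−λₙ is largest for n=1) → dominates.
Asymptotic: θ ~ c₁ sin(πx/1.991) e^{3.02t} (exponential growth at rate −λ₁ ≈ 3.02).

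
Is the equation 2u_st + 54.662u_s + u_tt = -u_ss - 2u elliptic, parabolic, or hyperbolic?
Rewriting in standard form: u_ss + 2u_st + u_tt + 54.662u_s + 2u = 0. Computing B² - 4AC with A = 1, B = 2, C = 1: discriminant = 0 (zero). Answer: parabolic.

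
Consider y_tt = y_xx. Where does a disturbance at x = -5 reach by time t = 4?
Domain of influence: [-9, -1]. Data at x = -5 spreads outward at speed 1.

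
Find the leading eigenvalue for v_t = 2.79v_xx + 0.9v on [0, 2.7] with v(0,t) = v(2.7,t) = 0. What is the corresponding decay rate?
Eigenvalues: λₙ = 2.79n²π²/2.7² - 0.9.
First three modes:
  n=1: λ₁ = 2.79π²/2.7² - 0.9 ≈ 2.877
  n=2: λ₂ = 11.16π²/2.7² - 0.9 ≈ 14.209
  n=3: λ₃ = 25.11π²/2.7² - 0.9 ≈ 33.095
Since 2.79π²/2.7² ≈ 3.777 > 0.9, all λₙ > 0.
The n=1 mode decays slowest → dominates as t → ∞.
Asymptotic: v ~ c₁ sin(πx/2.7) e^{-λ₁t} with decay rate λ₁ ≈ 2.877.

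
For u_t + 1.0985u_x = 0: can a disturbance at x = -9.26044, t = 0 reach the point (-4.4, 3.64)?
No. Only data at x = -8.39854 affects (-4.4, 3.64). Advection has one-way propagation along characteristics.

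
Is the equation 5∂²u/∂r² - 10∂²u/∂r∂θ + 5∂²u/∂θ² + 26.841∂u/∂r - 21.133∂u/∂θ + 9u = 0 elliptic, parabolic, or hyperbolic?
Computing B² - 4AC with A = 5, B = -10, C = 5: discriminant = 0 (zero). Answer: parabolic.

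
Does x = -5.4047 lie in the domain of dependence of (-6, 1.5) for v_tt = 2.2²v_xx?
Yes. The domain of dependence is [-9.3, -2.7], and -5.4047 ∈ [-9.3, -2.7].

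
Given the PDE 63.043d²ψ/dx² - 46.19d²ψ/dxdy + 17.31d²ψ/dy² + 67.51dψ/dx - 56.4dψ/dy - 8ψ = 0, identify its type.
The second-order coefficients are A = 63.043, B = -46.19, C = 17.31. Since B² - 4AC = -2231.58122 < 0, this is an elliptic PDE.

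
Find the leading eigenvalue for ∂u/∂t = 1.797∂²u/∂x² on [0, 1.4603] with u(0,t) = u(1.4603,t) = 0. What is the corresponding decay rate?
Eigenvalues: λₙ = 1.797n²π²/1.4603².
First three modes:
  n=1: λ₁ = 1.797π²/1.4603² ≈ 8.317
  n=2: λ₂ = 7.188π²/1.4603² ≈ 33.268 (4× faster decay)
  n=3: λ₃ = 16.173π²/1.4603² ≈ 74.852 (9× faster decay)
As t → ∞, higher modes decay exponentially faster. The n=1 mode dominates: u ~ c₁ sin(πx/1.4603) e^{-λ₁t}.
Decay rate: λ₁ = 1.797π²/1.4603² ≈ 8.317.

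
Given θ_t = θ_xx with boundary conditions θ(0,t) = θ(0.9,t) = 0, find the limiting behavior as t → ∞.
θ → 0. Heat diffuses out through both boundaries.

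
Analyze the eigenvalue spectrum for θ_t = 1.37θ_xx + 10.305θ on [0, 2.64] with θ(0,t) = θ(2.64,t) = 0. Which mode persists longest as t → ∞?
Eigenvalues: λₙ = 1.37n²π²/2.64² - 10.305.
First three modes:
  n=1: λ₁ = 1.37π²/2.64² - 10.305 ≈ -8.365
  n=2: λ₂ = 5.48π²/2.64² - 10.305 ≈ -2.545
  n=3: λ₃ = 12.33π²/2.64² - 10.305 ≈ 7.155
Since 1.37π²/2.64² ≈ 1.94 < 10.305, λ₁ < 0.
The n=1 mode grows fastest (−λₙ is largest for n=1) → dominates.
Asymptotic: θ ~ c₁ sin(πx/2.64) e^{8.365t} (exponential growth at rate −λ₁ ≈ 8.365).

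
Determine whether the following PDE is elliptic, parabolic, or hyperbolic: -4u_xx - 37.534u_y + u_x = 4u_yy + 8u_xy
Rewriting in standard form: -4u_xx - 8u_xy - 4u_yy + u_x - 37.534u_y = 0. Coefficients: A = -4, B = -8, C = -4. B² - 4AC = 0, which is zero, so the equation is parabolic.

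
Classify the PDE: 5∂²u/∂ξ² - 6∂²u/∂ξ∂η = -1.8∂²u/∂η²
Rewriting in standard form: 5∂²u/∂ξ² - 6∂²u/∂ξ∂η + 1.8∂²u/∂η² = 0. A = 5, B = -6, C = 1.8. Discriminant B² - 4AC = 0. Since 0 = 0, parabolic.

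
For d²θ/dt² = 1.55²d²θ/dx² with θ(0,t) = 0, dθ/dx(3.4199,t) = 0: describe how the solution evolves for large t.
θ oscillates (no decay). Energy is conserved; the solution oscillates indefinitely as standing waves.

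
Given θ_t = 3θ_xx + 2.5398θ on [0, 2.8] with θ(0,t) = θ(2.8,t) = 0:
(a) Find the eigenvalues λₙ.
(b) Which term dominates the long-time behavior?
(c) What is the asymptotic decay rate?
Eigenvalues: λₙ = 3n²π²/2.8² - 2.5398.
First three modes:
  n=1: λ₁ = 3π²/2.8² - 2.5398 ≈ 1.237
  n=2: λ₂ = 12π²/2.8² - 2.5398 ≈ 12.567
  n=3: λ₃ = 27π²/2.8² - 2.5398 ≈ 31.45
Since 3π²/2.8² ≈ 3.777 > 2.5398, all λₙ > 0.
The n=1 mode decays slowest → dominates as t → ∞.
Asymptotic: θ ~ c₁ sin(πx/2.8) e^{-λ₁t} with decay rate λ₁ ≈ 1.237.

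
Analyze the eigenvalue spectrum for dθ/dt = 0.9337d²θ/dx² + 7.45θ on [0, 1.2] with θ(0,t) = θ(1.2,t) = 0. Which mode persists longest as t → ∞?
Eigenvalues: λₙ = 0.9337n²π²/1.2² - 7.45.
First three modes:
  n=1: λ₁ = 0.9337π²/1.2² - 7.45 ≈ -1.051
  n=2: λ₂ = 3.7348π²/1.2² - 7.45 ≈ 18.148
  n=3: λ₃ = 8.4033π²/1.2² - 7.45 ≈ 50.145
Since 0.9337π²/1.2² ≈ 6.399 < 7.45, λ₁ < 0.
The n=1 mode grows fastest (−λₙ is largest for n=1) → dominates.
Asymptotic: θ ~ c₁ sin(πx/1.2) e^{1.051t} (exponential growth at rate −λ₁ ≈ 1.051).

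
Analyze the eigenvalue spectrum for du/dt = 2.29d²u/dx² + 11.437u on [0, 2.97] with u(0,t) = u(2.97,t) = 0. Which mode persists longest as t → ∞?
Eigenvalues: λₙ = 2.29n²π²/2.97² - 11.437.
First three modes:
  n=1: λ₁ = 2.29π²/2.97² - 11.437 ≈ -8.875
  n=2: λ₂ = 9.16π²/2.97² - 11.437 ≈ -1.188
  n=3: λ₃ = 20.61π²/2.97² - 11.437 ≈ 11.623
Since 2.29π²/2.97² ≈ 2.562 < 11.437, λ₁ < 0.
The n=1 mode grows fastest (−λₙ is largest for n=1) → dominates.
Asymptotic: u ~ c₁ sin(πx/2.97) e^{8.875t} (exponential growth at rate −λ₁ ≈ 8.875).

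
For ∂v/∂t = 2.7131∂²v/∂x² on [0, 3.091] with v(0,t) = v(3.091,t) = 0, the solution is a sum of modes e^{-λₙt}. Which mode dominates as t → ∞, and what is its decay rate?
Eigenvalues: λₙ = 2.7131n²π²/3.091².
First three modes:
  n=1: λ₁ = 2.7131π²/3.091² ≈ 2.803
  n=2: λ₂ = 10.8524π²/3.091² ≈ 11.211 (4× faster decay)
  n=3: λ₃ = 24.4179π²/3.091² ≈ 25.224 (9× faster decay)
As t → ∞, higher modes decay exponentially faster. The n=1 mode dominates: v ~ c₁ sin(πx/3.091) e^{-λ₁t}.
Decay rate: λ₁ = 2.7131π²/3.091² ≈ 2.803.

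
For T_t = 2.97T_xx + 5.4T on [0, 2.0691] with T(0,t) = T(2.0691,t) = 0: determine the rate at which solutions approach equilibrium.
Eigenvalues: λₙ = 2.97n²π²/2.0691² - 5.4.
First three modes:
  n=1: λ₁ = 2.97π²/2.0691² - 5.4 ≈ 1.447
  n=2: λ₂ = 11.88π²/2.0691² - 5.4 ≈ 21.988
  n=3: λ₃ = 26.73π²/2.0691² - 5.4 ≈ 56.222
Since 2.97π²/2.0691² ≈ 6.847 > 5.4, all λₙ > 0.
The n=1 mode decays slowest → dominates as t → ∞.
Asymptotic: T ~ c₁ sin(πx/2.0691) e^{-λ₁t} with decay rate λ₁ ≈ 1.447.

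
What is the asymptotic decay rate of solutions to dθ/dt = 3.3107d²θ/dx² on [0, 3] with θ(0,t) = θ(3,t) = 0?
Eigenvalues: λₙ = 3.3107n²π²/3².
First three modes:
  n=1: λ₁ = 3.3107π²/3² ≈ 3.631
  n=2: λ₂ = 13.2428π²/3² ≈ 14.522 (4× faster decay)
  n=3: λ₃ = 29.7963π²/3² ≈ 32.675 (9× faster decay)
As t → ∞, higher modes decay exponentially faster. The n=1 mode dominates: θ ~ c₁ sin(πx/3) e^{-λ₁t}.
Decay rate: λ₁ = 3.3107π²/3² ≈ 3.631.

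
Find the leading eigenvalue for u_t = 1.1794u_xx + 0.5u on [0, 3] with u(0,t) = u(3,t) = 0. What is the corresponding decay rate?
Eigenvalues: λₙ = 1.1794n²π²/3² - 0.5.
First three modes:
  n=1: λ₁ = 1.1794π²/3² - 0.5 ≈ 0.793
  n=2: λ₂ = 4.7176π²/3² - 0.5 ≈ 4.673
  n=3: λ₃ = 10.6146π²/3² - 0.5 ≈ 11.14
Since 1.1794π²/3² ≈ 1.293 > 0.5, all λₙ > 0.
The n=1 mode decays slowest → dominates as t → ∞.
Asymptotic: u ~ c₁ sin(πx/3) e^{-λ₁t} with decay rate λ₁ ≈ 0.793.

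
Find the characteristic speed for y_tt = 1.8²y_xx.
Speed = 1.8. Information travels along characteristics x = x₀ ± 1.8t.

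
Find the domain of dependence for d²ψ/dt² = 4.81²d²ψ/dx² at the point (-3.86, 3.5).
Domain of dependence: [-20.695, 12.975]. Signals travel at speed 4.81, so data within |x - -3.86| ≤ 4.81·3.5 = 16.835 can reach the point.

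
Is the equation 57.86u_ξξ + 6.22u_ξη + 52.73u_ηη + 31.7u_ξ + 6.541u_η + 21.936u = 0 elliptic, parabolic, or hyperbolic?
Computing B² - 4AC with A = 57.86, B = 6.22, C = 52.73: discriminant = -12165.1428 (negative). Answer: elliptic.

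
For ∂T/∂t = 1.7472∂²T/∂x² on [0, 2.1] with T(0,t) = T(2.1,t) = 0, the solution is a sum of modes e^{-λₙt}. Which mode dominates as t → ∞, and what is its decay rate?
Eigenvalues: λₙ = 1.7472n²π²/2.1².
First three modes:
  n=1: λ₁ = 1.7472π²/2.1² ≈ 3.91
  n=2: λ₂ = 6.9888π²/2.1² ≈ 15.641 (4× faster decay)
  n=3: λ₃ = 15.7248π²/2.1² ≈ 35.192 (9× faster decay)
As t → ∞, higher modes decay exponentially faster. The n=1 mode dominates: T ~ c₁ sin(πx/2.1) e^{-λ₁t}.
Decay rate: λ₁ = 1.7472π²/2.1² ≈ 3.91.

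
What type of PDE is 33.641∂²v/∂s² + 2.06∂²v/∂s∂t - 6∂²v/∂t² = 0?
With A = 33.641, B = 2.06, C = -6, the discriminant is 811.6276. This is a hyperbolic PDE.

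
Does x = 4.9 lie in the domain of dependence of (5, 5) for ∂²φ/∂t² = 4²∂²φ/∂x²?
Yes. The domain of dependence is [-15, 25], and 4.9 ∈ [-15, 25].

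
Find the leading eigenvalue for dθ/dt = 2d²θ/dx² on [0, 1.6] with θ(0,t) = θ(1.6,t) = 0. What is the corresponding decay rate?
Eigenvalues: λₙ = 2n²π²/1.6².
First three modes:
  n=1: λ₁ = 2π²/1.6² ≈ 7.711
  n=2: λ₂ = 8π²/1.6² ≈ 30.843 (4× faster decay)
  n=3: λ₃ = 18π²/1.6² ≈ 69.396 (9× faster decay)
As t → ∞, higher modes decay exponentially faster. The n=1 mode dominates: θ ~ c₁ sin(πx/1.6) e^{-λ₁t}.
Decay rate: λ₁ = 2π²/1.6² ≈ 7.711.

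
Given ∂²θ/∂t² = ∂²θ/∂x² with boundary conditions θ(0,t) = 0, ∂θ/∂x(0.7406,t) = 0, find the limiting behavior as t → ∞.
θ oscillates (no decay). Energy is conserved; the solution oscillates indefinitely as standing waves.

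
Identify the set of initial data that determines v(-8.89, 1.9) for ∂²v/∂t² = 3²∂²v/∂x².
Domain of dependence: [-14.59, -3.19]. Signals travel at speed 3, so data within |x - -8.89| ≤ 3·1.9 = 5.7 can reach the point.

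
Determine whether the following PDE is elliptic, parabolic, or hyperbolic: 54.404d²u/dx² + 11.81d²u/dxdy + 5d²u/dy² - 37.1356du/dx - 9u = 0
Coefficients: A = 54.404, B = 11.81, C = 5. B² - 4AC = -948.6039, which is negative, so the equation is elliptic.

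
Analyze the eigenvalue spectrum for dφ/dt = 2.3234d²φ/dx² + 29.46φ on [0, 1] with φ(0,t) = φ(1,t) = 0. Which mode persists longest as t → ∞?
Eigenvalues: λₙ = 2.3234n²π²/1² - 29.46.
First three modes:
  n=1: λ₁ = 2.3234π² - 29.46 ≈ -6.529
  n=2: λ₂ = 9.2936π² - 29.46 ≈ 62.264
  n=3: λ₃ = 20.9106π² - 29.46 ≈ 176.919
Since 2.3234π² ≈ 22.931 < 29.46, λ₁ < 0.
The n=1 mode grows fastest (−λₙ is largest for n=1) → dominates.
Asymptotic: φ ~ c₁ sin(πx/1) e^{6.529t} (exponential growth at rate −λ₁ ≈ 6.529).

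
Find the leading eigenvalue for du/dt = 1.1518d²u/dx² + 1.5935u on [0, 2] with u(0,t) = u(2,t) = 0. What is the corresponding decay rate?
Eigenvalues: λₙ = 1.1518n²π²/2² - 1.5935.
First three modes:
  n=1: λ₁ = 1.1518π²/2² - 1.5935 ≈ 1.248
  n=2: λ₂ = 4.6072π²/2² - 1.5935 ≈ 9.774
  n=3: λ₃ = 10.3662π²/2² - 1.5935 ≈ 23.984
Since 1.1518π²/2² ≈ 2.842 > 1.5935, all λₙ > 0.
The n=1 mode decays slowest → dominates as t → ∞.
Asymptotic: u ~ c₁ sin(πx/2) e^{-λ₁t} with decay rate λ₁ ≈ 1.248.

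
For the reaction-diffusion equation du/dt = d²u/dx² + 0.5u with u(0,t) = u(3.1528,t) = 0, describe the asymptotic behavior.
u → 0. Diffusion dominates reaction (r=0.5 < κπ²/L²≈0.99); solution decays.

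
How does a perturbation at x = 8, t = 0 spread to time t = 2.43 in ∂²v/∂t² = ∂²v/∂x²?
Domain of influence: [5.57, 10.43]. Data at x = 8 spreads outward at speed 1.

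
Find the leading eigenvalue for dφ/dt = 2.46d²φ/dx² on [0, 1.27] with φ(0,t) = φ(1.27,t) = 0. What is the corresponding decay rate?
Eigenvalues: λₙ = 2.46n²π²/1.27².
First three modes:
  n=1: λ₁ = 2.46π²/1.27² ≈ 15.053
  n=2: λ₂ = 9.84π²/1.27² ≈ 60.213 (4× faster decay)
  n=3: λ₃ = 22.14π²/1.27² ≈ 135.478 (9× faster decay)
As t → ∞, higher modes decay exponentially faster. The n=1 mode dominates: φ ~ c₁ sin(πx/1.27) e^{-λ₁t}.
Decay rate: λ₁ = 2.46π²/1.27² ≈ 15.053.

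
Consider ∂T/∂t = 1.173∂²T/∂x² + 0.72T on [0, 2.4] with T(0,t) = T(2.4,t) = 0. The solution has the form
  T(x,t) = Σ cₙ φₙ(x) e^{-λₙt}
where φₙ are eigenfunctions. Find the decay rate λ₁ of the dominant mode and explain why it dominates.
Eigenvalues: λₙ = 1.173n²π²/2.4² - 0.72.
First three modes:
  n=1: λ₁ = 1.173π²/2.4² - 0.72 ≈ 1.29
  n=2: λ₂ = 4.692π²/2.4² - 0.72 ≈ 7.32
  n=3: λ₃ = 10.557π²/2.4² - 0.72 ≈ 17.369
Since 1.173π²/2.4² ≈ 2.01 > 0.72, all λₙ > 0.
The n=1 mode decays slowest → dominates as t → ∞.
Asymptotic: T ~ c₁ sin(πx/2.4) e^{-λ₁t} with decay rate λ₁ ≈ 1.29.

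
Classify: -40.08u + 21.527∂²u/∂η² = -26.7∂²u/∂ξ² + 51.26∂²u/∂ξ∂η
Rewriting in standard form: 26.7∂²u/∂ξ² - 51.26∂²u/∂ξ∂η + 21.527∂²u/∂η² - 40.08u = 0. Hyperbolic (discriminant = 328.504).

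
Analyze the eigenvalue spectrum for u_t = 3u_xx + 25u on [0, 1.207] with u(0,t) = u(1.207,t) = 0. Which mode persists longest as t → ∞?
Eigenvalues: λₙ = 3n²π²/1.207² - 25.
First three modes:
  n=1: λ₁ = 3π²/1.207² - 25 ≈ -4.676
  n=2: λ₂ = 12π²/1.207² - 25 ≈ 56.295
  n=3: λ₃ = 27π²/1.207² - 25 ≈ 157.915
Since 3π²/1.207² ≈ 20.324 < 25, λ₁ < 0.
The n=1 mode grows fastest (−λₙ is largest for n=1) → dominates.
Asymptotic: u ~ c₁ sin(πx/1.207) e^{4.676t} (exponential growth at rate −λ₁ ≈ 4.676).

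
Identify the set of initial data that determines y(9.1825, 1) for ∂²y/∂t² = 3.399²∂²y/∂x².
Domain of dependence: [5.7835, 12.5815]. Signals travel at speed 3.399, so data within |x - 9.1825| ≤ 3.399·1 = 3.399 can reach the point.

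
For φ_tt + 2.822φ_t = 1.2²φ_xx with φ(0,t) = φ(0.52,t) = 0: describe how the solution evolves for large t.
φ → 0. Damping (γ=2.822) dissipates energy; oscillations decay exponentially.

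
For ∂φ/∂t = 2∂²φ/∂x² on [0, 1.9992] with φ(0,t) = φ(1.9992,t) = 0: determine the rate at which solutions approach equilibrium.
Eigenvalues: λₙ = 2n²π²/1.9992².
First three modes:
  n=1: λ₁ = 2π²/1.9992² ≈ 4.939
  n=2: λ₂ = 8π²/1.9992² ≈ 19.755 (4× faster decay)
  n=3: λ₃ = 18π²/1.9992² ≈ 44.449 (9× faster decay)
As t → ∞, higher modes decay exponentially faster. The n=1 mode dominates: φ ~ c₁ sin(πx/1.9992) e^{-λ₁t}.
Decay rate: λ₁ = 2π²/1.9992² ≈ 4.939.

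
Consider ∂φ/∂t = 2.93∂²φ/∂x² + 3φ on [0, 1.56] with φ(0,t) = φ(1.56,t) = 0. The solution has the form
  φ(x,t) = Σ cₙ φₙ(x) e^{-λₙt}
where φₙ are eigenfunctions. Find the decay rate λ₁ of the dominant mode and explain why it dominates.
Eigenvalues: λₙ = 2.93n²π²/1.56² - 3.
First three modes:
  n=1: λ₁ = 2.93π²/1.56² - 3 ≈ 8.883
  n=2: λ₂ = 11.72π²/1.56² - 3 ≈ 44.531
  n=3: λ₃ = 26.37π²/1.56² - 3 ≈ 103.945
Since 2.93π²/1.56² ≈ 11.883 > 3, all λₙ > 0.
The n=1 mode decays slowest → dominates as t → ∞.
Asymptotic: φ ~ c₁ sin(πx/1.56) e^{-λ₁t} with decay rate λ₁ ≈ 8.883.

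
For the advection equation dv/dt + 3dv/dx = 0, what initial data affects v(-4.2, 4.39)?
A single point: x = -17.37. The characteristic through (-4.2, 4.39) is x - 3t = const, so x = -4.2 - 3·4.39 = -17.37.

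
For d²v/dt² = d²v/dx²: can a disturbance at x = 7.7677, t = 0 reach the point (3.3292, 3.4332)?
No. The domain of dependence is [-0.104, 6.7624], and 7.7677 is outside this interval.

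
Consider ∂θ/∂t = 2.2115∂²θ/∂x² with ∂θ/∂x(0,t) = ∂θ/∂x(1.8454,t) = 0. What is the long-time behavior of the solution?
As t → ∞, θ → constant (steady state). Heat is conserved (no flux at boundaries); solution approaches the spatial average.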